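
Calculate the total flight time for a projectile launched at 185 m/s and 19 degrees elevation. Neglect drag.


T = 2*v0*sin(theta)/g = 2*185*sin(19°)/9.81 = 12.28 s

12.28 s


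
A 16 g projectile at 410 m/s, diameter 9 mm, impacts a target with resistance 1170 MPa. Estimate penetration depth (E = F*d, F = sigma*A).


A = pi*(d/2)^2 = pi*(9/2)^2 = 63.6173 mm^2
E = 0.5*m*v^2 = 0.5*0.016*410^2 = 1344.8 J
depth = E/(sigma*A) = 1344.8 J / (1170 MPa * 63.6173 mm^2) = 1344.8/(1170 * 63.6173) m = 0.0180675 m ≈ 18.07 mm

18.07 mm


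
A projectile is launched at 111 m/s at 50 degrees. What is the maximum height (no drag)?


H = (v0*sin(theta))^2 / (2g) = (111*sin(50°))^2 / (2*9.81) = 368.5 m

368.5 m


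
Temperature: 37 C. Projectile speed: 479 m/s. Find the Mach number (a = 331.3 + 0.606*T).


a = 331.3 + 0.606*(37) = 353.722 m/s
M = v/a = 479/353.722 = 1.354

1.354


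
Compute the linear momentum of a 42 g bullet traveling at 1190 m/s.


p = m*v = 0.042*1190 = 49.98 kg·m/s

49.98 kg·m/s


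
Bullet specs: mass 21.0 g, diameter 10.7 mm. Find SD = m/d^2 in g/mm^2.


SD = m/d^2 = 21.0/10.7^2 = 0.1834 g/mm^2

0.1834 g/mm^2


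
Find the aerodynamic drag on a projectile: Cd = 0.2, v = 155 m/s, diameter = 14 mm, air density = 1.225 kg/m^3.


A = pi*(d/2)^2 = pi*(14/2000)^2 = 1.53938e-04 m^2
Fd = 0.5*Cd*rho*A*v^2 = 0.5*0.2*1.225*1.53938e-04*155^2 = 0.453 N

0.453 N


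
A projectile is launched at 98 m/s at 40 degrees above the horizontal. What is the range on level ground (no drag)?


R = v0^2 * sin(2*theta) / g = 98^2 * sin(2*40°) / 9.81 = 964.1 m

964.1 m


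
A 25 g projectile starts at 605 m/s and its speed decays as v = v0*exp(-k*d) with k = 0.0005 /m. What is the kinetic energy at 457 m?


v = v0*exp(-k*d) = 605*exp(-0.0005*457) = 481.414 m/s
E = 0.5*m*v^2 = 0.5*0.025*481.414^2 = 2897 J

2897 J


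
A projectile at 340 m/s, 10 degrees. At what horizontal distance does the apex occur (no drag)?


R = v0^2*sin(2*theta)/g = 340^2*sin(2*10°)/9.81 = 4030.33 m
apex_dist = R/2 = 4030.33/2 = 2015 m

2015 m


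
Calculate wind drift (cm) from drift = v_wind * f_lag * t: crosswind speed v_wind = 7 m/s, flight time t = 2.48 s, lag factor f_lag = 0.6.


drift = v_wind * lag * t = 7 * 0.6 * 2.48 = 10.416 m ≈ 1042 cm

1042 cm


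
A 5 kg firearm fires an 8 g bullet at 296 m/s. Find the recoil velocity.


v_recoil = m_p * v_p / m_gun = 0.008 * 296 / 5 = 0.4736 m/s

0.4736 m/s


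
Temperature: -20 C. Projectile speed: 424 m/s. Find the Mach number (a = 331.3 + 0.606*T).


a = 331.3 + 0.606*(-20) = 319.18 m/s
M = v/a = 424/319.18 = 1.328

1.328


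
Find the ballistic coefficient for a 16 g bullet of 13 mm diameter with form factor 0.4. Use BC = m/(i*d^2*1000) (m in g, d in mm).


BC = m/(i*d^2*1000) = 16/(0.4 * 13^2 * 1000) = 0.0002367

0.0002367


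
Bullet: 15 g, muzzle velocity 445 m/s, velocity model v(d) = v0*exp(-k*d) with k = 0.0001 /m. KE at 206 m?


v = v0*exp(-k*d) = 445*exp(-0.0001*206) = 435.927 m/s
E = 0.5*m*v^2 = 0.5*0.015*435.927^2 = 1425 J

1425 J


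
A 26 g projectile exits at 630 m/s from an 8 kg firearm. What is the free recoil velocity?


v_recoil = m_p * v_p / m_gun = 0.026 * 630 / 8 = 2.047 m/s

2.047 m/s


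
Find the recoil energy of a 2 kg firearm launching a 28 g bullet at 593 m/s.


v_r = m_p*v_p/m_gun = 0.028*593/2 = 8.302 m/s, E_r = 0.5*m_gun*v_r^2 = 0.5*2*8.302^2 = 68.92 J

68.92 J


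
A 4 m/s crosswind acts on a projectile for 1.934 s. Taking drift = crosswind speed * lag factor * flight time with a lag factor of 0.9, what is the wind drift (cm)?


drift = v_wind * lag * t = 4 * 0.9 * 1.934 = 6.9624 m ≈ 696.2 cm

696.2 cm


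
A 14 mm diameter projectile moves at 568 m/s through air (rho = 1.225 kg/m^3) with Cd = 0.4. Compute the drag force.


A = pi*(d/2)^2 = pi*(14/2000)^2 = 1.53938e-04 m^2
Fd = 0.5*Cd*rho*A*v^2 = 0.5*0.4*1.225*1.53938e-04*568^2 = 12.17 N

12.17 N


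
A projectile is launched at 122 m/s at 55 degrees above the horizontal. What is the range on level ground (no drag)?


R = v0^2 * sin(2*theta) / g = 122^2 * sin(2*55°) / 9.81 = 1426 m

1426 m


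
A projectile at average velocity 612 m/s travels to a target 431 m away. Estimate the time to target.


t = d/v = 431/612 = 0.7042 s

0.7042 s


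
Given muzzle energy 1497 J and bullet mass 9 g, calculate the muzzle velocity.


v = sqrt(2*E/m) = sqrt(2*1497/0.009) = 576.8 m/s

576.8 m/s


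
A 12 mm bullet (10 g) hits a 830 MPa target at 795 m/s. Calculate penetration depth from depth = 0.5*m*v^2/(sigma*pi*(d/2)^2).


A = pi*(d/2)^2 = pi*(12/2)^2 = 113.097 mm^2
E = 0.5*m*v^2 = 0.5*0.01*795^2 = 3160.12 J
depth = E/(sigma*A) = 3160.12 J / (830 MPa * 113.097 mm^2) = 3160.12/(830 * 113.097) m = 0.0336646 m ≈ 33.66 mm

33.66 mm


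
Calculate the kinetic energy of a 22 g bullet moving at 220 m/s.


E = 0.5*m*v^2 = 0.5*0.022*220^2 = 532.4 J

532.4 J


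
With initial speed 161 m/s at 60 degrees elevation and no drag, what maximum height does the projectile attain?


H = (v0*sin(theta))^2 / (2g) = (161*sin(60°))^2 / (2*9.81) = 990.9 m

990.9 m


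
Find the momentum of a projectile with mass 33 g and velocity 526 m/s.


p = m*v = 0.033*526 = 17.36 kg·m/s

17.36 kg·m/s


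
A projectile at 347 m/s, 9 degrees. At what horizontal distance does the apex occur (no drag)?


R = v0^2*sin(2*theta)/g = 347^2*sin(2*9°)/9.81 = 3792.91 m
apex_dist = R/2 = 3792.91/2 = 1896 m

1896 m


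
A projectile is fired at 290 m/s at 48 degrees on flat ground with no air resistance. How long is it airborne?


T = 2*v0*sin(theta)/g = 2*290*sin(48°)/9.81 = 43.94 s

43.94 s


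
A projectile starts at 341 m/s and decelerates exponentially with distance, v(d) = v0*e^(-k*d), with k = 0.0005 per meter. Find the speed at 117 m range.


v = v0*exp(-k*d) = 341*exp(-0.0005*117) = 321.6 m/s

321.6 m/s


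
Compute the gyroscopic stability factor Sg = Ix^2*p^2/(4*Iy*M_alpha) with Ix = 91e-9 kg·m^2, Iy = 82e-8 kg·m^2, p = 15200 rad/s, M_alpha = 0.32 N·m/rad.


Sg = Ix^2 * p^2 / (4 * Iy * M_alpha) = (91e-9)^2 * 15200^2 / (4 * 82e-8 * 0.32) = 1.823

1.823


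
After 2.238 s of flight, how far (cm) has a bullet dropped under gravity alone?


drop = 0.5*g*t^2 = 0.5*9.81*2.238^2 = 24.5674 m ≈ 2457 cm

2457 cm


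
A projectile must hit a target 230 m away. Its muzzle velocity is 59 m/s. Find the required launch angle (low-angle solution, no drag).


sin(2*theta) = R*g/v0^2 = 230*9.81/59^2 = 0.648176, theta = arcsin(0.648176)/2 = 20.2°

20.2 degrees


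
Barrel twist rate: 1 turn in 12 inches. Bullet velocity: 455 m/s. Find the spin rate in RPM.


twist_m = 12*0.0254 = 0.3048 m
spin = v/twist = 455/0.3048 = 1492.782 rev/s
RPM = spin*60 = 1492.782*60 ≈ 89567 RPM

89567 RPM


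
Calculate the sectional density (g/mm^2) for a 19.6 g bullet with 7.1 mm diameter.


SD = m/d^2 = 19.6/7.1^2 = 0.3888 g/mm^2

0.3888 g/mm^2


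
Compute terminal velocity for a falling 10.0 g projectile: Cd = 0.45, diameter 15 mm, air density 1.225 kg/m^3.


A = pi*(d/2)^2 = pi*(15/2000)^2 = 1.76715e-04 m^2
vt = sqrt(2mg/(Cd*rho*A)) = sqrt(2*0.01*9.81/(0.45 * 1.225 * 1.76715e-04)) = 44.88 m/s

44.88 m/s


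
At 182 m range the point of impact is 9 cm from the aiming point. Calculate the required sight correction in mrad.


1 mrad subtends 1 cm per 10 m of range, so adj = error_cm / (dist_m / 10) = 9 / (182/10) = 0.4945 mrad

0.4945 mrad


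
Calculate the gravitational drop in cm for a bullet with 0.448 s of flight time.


drop = 0.5*g*t^2 = 0.5*9.81*0.448^2 = 0.984453 m ≈ 98.45 cm

98.45 cm


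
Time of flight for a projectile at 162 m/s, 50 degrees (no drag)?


T = 2*v0*sin(theta)/g = 2*162*sin(50°)/9.81 = 25.3 s

25.3 s


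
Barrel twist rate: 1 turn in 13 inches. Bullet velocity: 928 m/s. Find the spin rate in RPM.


twist_m = 13*0.0254 = 0.3302 m
spin = v/twist = 928/0.3302 = 2810.418 rev/s
RPM = spin*60 = 2810.418*60 ≈ 168625 RPM

168625 RPM


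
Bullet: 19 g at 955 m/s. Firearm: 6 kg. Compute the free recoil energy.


v_r = m_p*v_p/m_gun = 0.019*955/6 = 3.02417 m/s, E_r = 0.5*m_gun*v_r^2 = 0.5*6*3.02417^2 = 27.44 J

27.44 J


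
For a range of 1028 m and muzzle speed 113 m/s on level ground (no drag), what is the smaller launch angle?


sin(2*theta) = R*g/v0^2 = 1028*9.81/113^2 = 0.789778, theta = arcsin(0.789778)/2 = 26.08°

26.08 degrees


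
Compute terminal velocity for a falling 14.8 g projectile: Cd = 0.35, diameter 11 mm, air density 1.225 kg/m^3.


A = pi*(d/2)^2 = pi*(11/2000)^2 = 9.50332e-05 m^2
vt = sqrt(2mg/(Cd*rho*A)) = sqrt(2*0.0148*9.81/(0.35 * 1.225 * 9.50332e-05)) = 84.42 m/s

84.42 m/s


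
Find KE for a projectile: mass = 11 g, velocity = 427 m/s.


E = 0.5*m*v^2 = 0.5*0.011*427^2 = 1003 J

1003 J


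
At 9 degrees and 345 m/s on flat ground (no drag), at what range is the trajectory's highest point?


R = v0^2*sin(2*theta)/g = 345^2*sin(2*9°)/9.81 = 3749.31 m
apex_dist = R/2 = 3749.31/2 = 1875 m

1875 m


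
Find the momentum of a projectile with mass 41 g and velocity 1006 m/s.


p = m*v = 0.041*1006 = 41.25 kg·m/s

41.25 kg·m/s


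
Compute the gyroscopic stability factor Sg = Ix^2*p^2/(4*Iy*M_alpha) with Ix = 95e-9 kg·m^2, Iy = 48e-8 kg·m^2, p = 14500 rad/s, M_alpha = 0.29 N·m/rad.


Sg = Ix^2 * p^2 / (4 * Iy * M_alpha) = (95e-9)^2 * 14500^2 / (4 * 48e-8 * 0.29) = 3.408

3.408


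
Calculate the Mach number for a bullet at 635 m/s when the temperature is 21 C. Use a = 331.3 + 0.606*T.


a = 331.3 + 0.606*(21) = 344.026 m/s
M = v/a = 635/344.026 = 1.846

1.846


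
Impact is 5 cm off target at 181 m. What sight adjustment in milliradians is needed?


1 mrad subtends 1 cm per 10 m of range, so adj = error_cm / (dist_m / 10) = 5 / (181/10) = 0.2762 mrad

0.2762 mrad


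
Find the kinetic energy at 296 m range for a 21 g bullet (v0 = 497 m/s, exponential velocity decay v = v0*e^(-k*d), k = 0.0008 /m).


v = v0*exp(-k*d) = 497*exp(-0.0008*296) = 392.207 m/s
E = 0.5*m*v^2 = 0.5*0.021*392.207^2 = 1615 J

1615 J


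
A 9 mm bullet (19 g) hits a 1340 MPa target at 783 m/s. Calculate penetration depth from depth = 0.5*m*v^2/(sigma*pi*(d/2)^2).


A = pi*(d/2)^2 = pi*(9/2)^2 = 63.6173 mm^2
E = 0.5*m*v^2 = 0.5*0.019*783^2 = 5824.35 J
depth = E/(sigma*A) = 5824.35 J / (1340 MPa * 63.6173 mm^2) = 5824.35/(1340 * 63.6173) m = 0.0683231 m ≈ 68.32 mm

68.32 mm


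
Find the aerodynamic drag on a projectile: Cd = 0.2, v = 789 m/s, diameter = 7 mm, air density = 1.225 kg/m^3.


A = pi*(d/2)^2 = pi*(7/2000)^2 = 3.84845e-05 m^2
Fd = 0.5*Cd*rho*A*v^2 = 0.5*0.2*1.225*3.84845e-05*789^2 = 2.935 N

2.935 N


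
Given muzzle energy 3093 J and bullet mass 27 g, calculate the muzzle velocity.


v = sqrt(2*E/m) = sqrt(2*3093/0.027) = 478.7 m/s

478.7 m/s


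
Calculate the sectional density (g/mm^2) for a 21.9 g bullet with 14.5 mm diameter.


SD = m/d^2 = 21.9/14.5^2 = 0.1042 g/mm^2

0.1042 g/mm^2


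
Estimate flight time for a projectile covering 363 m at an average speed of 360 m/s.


t = d/v = 363/360 = 1.008 s

1.008 s


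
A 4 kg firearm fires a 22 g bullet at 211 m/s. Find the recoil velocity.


v_recoil = m_p * v_p / m_gun = 0.022 * 211 / 4 = 1.16 m/s

1.16 m/s


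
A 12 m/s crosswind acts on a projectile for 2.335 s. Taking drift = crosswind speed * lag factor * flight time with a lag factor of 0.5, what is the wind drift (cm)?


drift = v_wind * lag * t = 12 * 0.5 * 2.335 = 14.01 m ≈ 1401 cm

1401 cm


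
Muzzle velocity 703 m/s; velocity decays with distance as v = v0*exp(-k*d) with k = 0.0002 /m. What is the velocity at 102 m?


v = v0*exp(-k*d) = 703*exp(-0.0002*102) = 688.8 m/s

688.8 m/s


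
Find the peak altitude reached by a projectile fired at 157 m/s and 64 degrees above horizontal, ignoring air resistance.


H = (v0*sin(theta))^2 / (2g) = (157*sin(64°))^2 / (2*9.81) = 1015 m

1015 m


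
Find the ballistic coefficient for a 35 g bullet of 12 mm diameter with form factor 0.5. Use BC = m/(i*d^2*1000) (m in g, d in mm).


BC = m/(i*d^2*1000) = 35/(0.5 * 12^2 * 1000) = 0.0004861

0.0004861


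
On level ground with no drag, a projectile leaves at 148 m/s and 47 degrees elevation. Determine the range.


R = v0^2 * sin(2*theta) / g = 148^2 * sin(2*47°) / 9.81 = 2227 m

2227 m


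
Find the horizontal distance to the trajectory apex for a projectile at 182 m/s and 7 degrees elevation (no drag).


R = v0^2*sin(2*theta)/g = 182^2*sin(2*7°)/9.81 = 816.862 m
apex_dist = R/2 = 816.862/2 = 408.4 m

408.4 m


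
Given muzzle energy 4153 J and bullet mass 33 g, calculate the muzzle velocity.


v = sqrt(2*E/m) = sqrt(2*4153/0.033) = 501.7 m/s

501.7 m/s


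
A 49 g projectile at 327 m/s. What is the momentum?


p = m*v = 0.049*327 = 16.02 kg·m/s

16.02 kg·m/s


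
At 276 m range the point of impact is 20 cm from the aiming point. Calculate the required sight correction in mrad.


1 mrad subtends 1 cm per 10 m of range, so adj = error_cm / (dist_m / 10) = 20 / (276/10) = 0.7246 mrad

0.7246 mrad


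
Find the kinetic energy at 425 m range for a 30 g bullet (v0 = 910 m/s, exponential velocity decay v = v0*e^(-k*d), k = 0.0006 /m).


v = v0*exp(-k*d) = 910*exp(-0.0006*425) = 705.174 m/s
E = 0.5*m*v^2 = 0.5*0.03*705.174^2 = 7459 J

7459 J


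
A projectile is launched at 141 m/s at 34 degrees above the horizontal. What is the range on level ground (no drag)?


R = v0^2 * sin(2*theta) / g = 141^2 * sin(2*34°) / 9.81 = 1879 m

1879 m


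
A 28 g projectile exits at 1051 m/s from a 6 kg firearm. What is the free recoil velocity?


v_recoil = m_p * v_p / m_gun = 0.028 * 1051 / 6 = 4.905 m/s

4.905 m/s


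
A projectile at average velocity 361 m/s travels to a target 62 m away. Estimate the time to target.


t = d/v = 62/361 = 0.1717 s

0.1717 s


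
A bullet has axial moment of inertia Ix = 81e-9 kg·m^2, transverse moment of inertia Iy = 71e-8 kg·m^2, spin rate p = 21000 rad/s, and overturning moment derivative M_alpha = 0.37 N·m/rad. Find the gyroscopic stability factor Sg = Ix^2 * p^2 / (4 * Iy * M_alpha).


Sg = Ix^2 * p^2 / (4 * Iy * M_alpha) = (81e-9)^2 * 21000^2 / (4 * 71e-8 * 0.37) = 2.754

2.754


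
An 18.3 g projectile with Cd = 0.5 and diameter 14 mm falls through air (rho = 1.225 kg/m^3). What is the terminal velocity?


A = pi*(d/2)^2 = pi*(14/2000)^2 = 1.53938e-04 m^2
vt = sqrt(2mg/(Cd*rho*A)) = sqrt(2*0.0183*9.81/(0.5 * 1.225 * 1.53938e-04)) = 61.71 m/s

61.71 m/s


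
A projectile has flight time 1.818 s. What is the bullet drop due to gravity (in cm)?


drop = 0.5*g*t^2 = 0.5*9.81*1.818^2 = 16.2116 m ≈ 1621 cm

1621 cm


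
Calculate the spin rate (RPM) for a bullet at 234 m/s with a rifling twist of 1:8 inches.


twist_m = 8*0.0254 = 0.2032 m
spin = v/twist = 234/0.2032 = 1151.575 rev/s
RPM = spin*60 = 1151.575*60 ≈ 69094 RPM

69094 RPM


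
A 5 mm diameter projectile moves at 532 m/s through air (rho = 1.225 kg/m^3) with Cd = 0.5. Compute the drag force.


A = pi*(d/2)^2 = pi*(5/2000)^2 = 1.96350e-05 m^2
Fd = 0.5*Cd*rho*A*v^2 = 0.5*0.5*1.225*1.96350e-05*532^2 = 1.702 N

1.702 N


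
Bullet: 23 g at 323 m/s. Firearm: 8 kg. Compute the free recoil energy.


v_r = m_p*v_p/m_gun = 0.023*323/8 = 0.928625 m/s, E_r = 0.5*m_gun*v_r^2 = 0.5*8*0.928625^2 = 3.449 J

3.449 J


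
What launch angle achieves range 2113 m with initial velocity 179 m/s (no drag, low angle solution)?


sin(2*theta) = R*g/v0^2 = 2113*9.81/179^2 = 0.646938, theta = arcsin(0.646938)/2 = 20.16°

20.16 degrees


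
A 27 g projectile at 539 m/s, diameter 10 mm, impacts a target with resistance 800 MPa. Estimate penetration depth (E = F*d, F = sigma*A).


A = pi*(d/2)^2 = pi*(10/2)^2 = 78.5398 mm^2
E = 0.5*m*v^2 = 0.5*0.027*539^2 = 3922.03 J
depth = E/(sigma*A) = 3922.03 J / (800 MPa * 78.5398 mm^2) = 3922.03/(800 * 78.5398) m = 0.0624211 m ≈ 62.42 mm

62.42 mm


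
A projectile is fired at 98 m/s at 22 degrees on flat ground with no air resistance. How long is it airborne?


T = 2*v0*sin(theta)/g = 2*98*sin(22°)/9.81 = 7.484 s

7.484 s


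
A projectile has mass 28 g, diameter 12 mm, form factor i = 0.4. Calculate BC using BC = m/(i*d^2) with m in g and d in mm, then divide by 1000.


BC = m/(i*d^2*1000) = 28/(0.4 * 12^2 * 1000) = 0.0004861

0.0004861


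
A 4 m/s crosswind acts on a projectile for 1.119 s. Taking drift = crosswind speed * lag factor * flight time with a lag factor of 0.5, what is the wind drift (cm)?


drift = v_wind * lag * t = 4 * 0.5 * 1.119 = 2.238 m ≈ 223.8 cm

223.8 cm


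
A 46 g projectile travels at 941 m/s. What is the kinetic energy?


E = 0.5*m*v^2 = 0.5*0.046*941^2 = 20366 J

20366 J


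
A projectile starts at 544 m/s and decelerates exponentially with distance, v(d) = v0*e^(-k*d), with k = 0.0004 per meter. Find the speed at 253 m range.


v = v0*exp(-k*d) = 544*exp(-0.0004*253) = 491.6 m/s

491.6 m/s


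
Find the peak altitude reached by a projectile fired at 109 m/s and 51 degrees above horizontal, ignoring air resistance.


H = (v0*sin(theta))^2 / (2g) = (109*sin(51°))^2 / (2*9.81) = 365.7 m

365.7 m


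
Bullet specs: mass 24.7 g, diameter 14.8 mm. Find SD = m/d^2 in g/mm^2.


SD = m/d^2 = 24.7/14.8^2 = 0.1128 g/mm^2

0.1128 g/mm^2


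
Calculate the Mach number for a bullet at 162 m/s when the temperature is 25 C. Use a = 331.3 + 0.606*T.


a = 331.3 + 0.606*(25) = 346.45 m/s
M = v/a = 162/346.45 = 0.4676

0.4676


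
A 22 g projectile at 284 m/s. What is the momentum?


p = m*v = 0.022*284 = 6.248 kg·m/s

6.248 kg·m/s


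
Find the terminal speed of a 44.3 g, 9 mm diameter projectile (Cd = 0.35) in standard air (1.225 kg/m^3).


A = pi*(d/2)^2 = pi*(9/2000)^2 = 6.36173e-05 m^2
vt = sqrt(2mg/(Cd*rho*A)) = sqrt(2*0.0443*9.81/(0.35 * 1.225 * 6.36173e-05)) = 178.5 m/s

178.5 m/s


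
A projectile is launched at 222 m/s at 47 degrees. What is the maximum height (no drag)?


H = (v0*sin(theta))^2 / (2g) = (222*sin(47°))^2 / (2*9.81) = 1344 m

1344 m


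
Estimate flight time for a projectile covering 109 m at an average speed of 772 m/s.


t = d/v = 109/772 = 0.1412 s

0.1412 s


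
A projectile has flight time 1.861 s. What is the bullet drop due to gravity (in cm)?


drop = 0.5*g*t^2 = 0.5*9.81*1.861^2 = 16.9876 m ≈ 1699 cm

1699 cm


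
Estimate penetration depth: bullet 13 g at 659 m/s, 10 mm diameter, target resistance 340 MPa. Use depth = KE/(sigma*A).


A = pi*(d/2)^2 = pi*(10/2)^2 = 78.5398 mm^2
E = 0.5*m*v^2 = 0.5*0.013*659^2 = 2822.83 J
depth = E/(sigma*A) = 2822.83 J / (340 MPa * 78.5398 mm^2) = 2822.83/(340 * 78.5398) m = 0.10571 m ≈ 105.7 mm

105.7 mm


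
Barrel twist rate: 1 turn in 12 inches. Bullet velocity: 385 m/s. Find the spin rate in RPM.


twist_m = 12*0.0254 = 0.3048 m
spin = v/twist = 385/0.3048 = 1263.123 rev/s
RPM = spin*60 = 1263.123*60 ≈ 75787 RPM

75787 RPM


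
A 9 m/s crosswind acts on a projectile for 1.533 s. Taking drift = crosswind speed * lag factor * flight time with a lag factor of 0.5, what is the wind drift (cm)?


drift = v_wind * lag * t = 9 * 0.5 * 1.533 = 6.8985 m ≈ 689.8 cm

689.8 cm


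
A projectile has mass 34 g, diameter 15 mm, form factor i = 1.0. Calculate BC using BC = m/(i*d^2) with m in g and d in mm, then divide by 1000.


BC = m/(i*d^2*1000) = 34/(1.0 * 15^2 * 1000) = 0.0001511

0.0001511


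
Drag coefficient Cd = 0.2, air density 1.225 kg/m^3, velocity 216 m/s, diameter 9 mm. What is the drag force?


A = pi*(d/2)^2 = pi*(9/2000)^2 = 6.36173e-05 m^2
Fd = 0.5*Cd*rho*A*v^2 = 0.5*0.2*1.225*6.36173e-05*216^2 = 0.3636 N

0.3636 N


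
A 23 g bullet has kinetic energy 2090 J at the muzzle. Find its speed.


v = sqrt(2*E/m) = sqrt(2*2090/0.023) = 426.3 m/s

426.3 m/s


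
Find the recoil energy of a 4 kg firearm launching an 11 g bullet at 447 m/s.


v_r = m_p*v_p/m_gun = 0.011*447/4 = 1.22925 m/s, E_r = 0.5*m_gun*v_r^2 = 0.5*4*1.22925^2 = 3.022 J

3.022 J


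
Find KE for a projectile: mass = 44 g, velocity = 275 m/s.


E = 0.5*m*v^2 = 0.5*0.044*275^2 = 1664 J

1664 J


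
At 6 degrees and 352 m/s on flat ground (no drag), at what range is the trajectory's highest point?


R = v0^2*sin(2*theta)/g = 352^2*sin(2*6°)/9.81 = 2626 m
apex_dist = R/2 = 2626/2 = 1313 m

1313 m


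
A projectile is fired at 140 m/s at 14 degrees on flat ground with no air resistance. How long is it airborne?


T = 2*v0*sin(theta)/g = 2*140*sin(14°)/9.81 = 6.905 s

6.905 s


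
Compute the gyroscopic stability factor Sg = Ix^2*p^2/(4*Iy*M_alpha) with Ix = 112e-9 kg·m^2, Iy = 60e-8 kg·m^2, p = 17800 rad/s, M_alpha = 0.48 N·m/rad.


Sg = Ix^2 * p^2 / (4 * Iy * M_alpha) = (112e-9)^2 * 17800^2 / (4 * 60e-8 * 0.48) = 3.45

3.45


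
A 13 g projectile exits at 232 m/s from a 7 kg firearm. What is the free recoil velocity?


v_recoil = m_p * v_p / m_gun = 0.013 * 232 / 7 = 0.4309 m/s

0.4309 m/s


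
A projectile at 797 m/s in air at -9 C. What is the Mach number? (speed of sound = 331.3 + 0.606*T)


a = 331.3 + 0.606*(-9) = 325.846 m/s
M = v/a = 797/325.846 = 2.446

2.446


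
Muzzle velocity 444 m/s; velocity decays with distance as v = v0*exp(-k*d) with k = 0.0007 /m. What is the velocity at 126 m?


v = v0*exp(-k*d) = 444*exp(-0.0007*126) = 406.5 m/s

406.5 m/s


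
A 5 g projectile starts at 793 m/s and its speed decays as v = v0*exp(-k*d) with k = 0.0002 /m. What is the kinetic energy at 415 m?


v = v0*exp(-k*d) = 793*exp(-0.0002*415) = 729.838 m/s
E = 0.5*m*v^2 = 0.5*0.005*729.838^2 = 1332 J

1332 J


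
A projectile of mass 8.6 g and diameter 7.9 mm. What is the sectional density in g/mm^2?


SD = m/d^2 = 8.6/7.9^2 = 0.1378 g/mm^2

0.1378 g/mm^2


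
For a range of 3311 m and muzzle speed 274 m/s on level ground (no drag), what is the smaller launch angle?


sin(2*theta) = R*g/v0^2 = 3311*9.81/274^2 = 0.43264, theta = arcsin(0.43264)/2 = 12.82°

12.82 degrees


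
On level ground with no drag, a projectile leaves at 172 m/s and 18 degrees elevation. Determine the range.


R = v0^2 * sin(2*theta) / g = 172^2 * sin(2*18°) / 9.81 = 1773 m

1773 m


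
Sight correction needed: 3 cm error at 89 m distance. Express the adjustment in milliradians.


1 mrad subtends 1 cm per 10 m of range, so adj = error_cm / (dist_m / 10) = 3 / (89/10) = 0.3371 mrad

0.3371 mrad


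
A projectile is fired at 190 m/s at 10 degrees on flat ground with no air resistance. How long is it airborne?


T = 2*v0*sin(theta)/g = 2*190*sin(10°)/9.81 = 6.726 s

6.726 s


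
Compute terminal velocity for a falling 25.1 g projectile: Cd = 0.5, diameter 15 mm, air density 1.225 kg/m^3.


A = pi*(d/2)^2 = pi*(15/2000)^2 = 1.76715e-04 m^2
vt = sqrt(2mg/(Cd*rho*A)) = sqrt(2*0.0251*9.81/(0.5 * 1.225 * 1.76715e-04)) = 67.45 m/s

67.45 m/s


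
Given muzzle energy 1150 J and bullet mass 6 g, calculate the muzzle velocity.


v = sqrt(2*E/m) = sqrt(2*1150/0.006) = 619.1 m/s

619.1 m/s


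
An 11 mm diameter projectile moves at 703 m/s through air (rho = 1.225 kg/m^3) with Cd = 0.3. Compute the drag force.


A = pi*(d/2)^2 = pi*(11/2000)^2 = 9.50332e-05 m^2
Fd = 0.5*Cd*rho*A*v^2 = 0.5*0.3*1.225*9.50332e-05*703^2 = 8.63 N

8.63 N


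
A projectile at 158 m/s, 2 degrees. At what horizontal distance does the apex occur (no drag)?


R = v0^2*sin(2*theta)/g = 158^2*sin(2*2°)/9.81 = 177.513 m
apex_dist = R/2 = 177.513/2 = 88.76 m

88.76 m


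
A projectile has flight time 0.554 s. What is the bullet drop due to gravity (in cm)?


drop = 0.5*g*t^2 = 0.5*9.81*0.554^2 = 1.50542 m ≈ 150.5 cm

150.5 cm


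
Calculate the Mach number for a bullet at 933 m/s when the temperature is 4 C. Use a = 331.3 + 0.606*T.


a = 331.3 + 0.606*(4) = 333.724 m/s
M = v/a = 933/333.724 = 2.796

2.796


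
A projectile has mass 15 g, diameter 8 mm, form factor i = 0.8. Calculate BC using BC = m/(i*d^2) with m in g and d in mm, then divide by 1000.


BC = m/(i*d^2*1000) = 15/(0.8 * 8^2 * 1000) = 0.000293

0.000293


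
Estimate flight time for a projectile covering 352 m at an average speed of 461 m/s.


t = d/v = 352/461 = 0.7636 s

0.7636 s


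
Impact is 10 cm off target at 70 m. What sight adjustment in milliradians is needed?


1 mrad subtends 1 cm per 10 m of range, so adj = error_cm / (dist_m / 10) = 10 / (70/10) = 1.429 mrad

1.429 mrad


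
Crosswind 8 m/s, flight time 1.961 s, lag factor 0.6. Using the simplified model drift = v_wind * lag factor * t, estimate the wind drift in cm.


drift = v_wind * lag * t = 8 * 0.6 * 1.961 = 9.4128 m ≈ 941.3 cm

941.3 cm


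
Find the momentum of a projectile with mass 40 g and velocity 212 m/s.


p = m*v = 0.04*212 = 8.48 kg·m/s

8.48 kg·m/s


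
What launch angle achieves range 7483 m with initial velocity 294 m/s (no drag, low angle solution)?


sin(2*theta) = R*g/v0^2 = 7483*9.81/294^2 = 0.849278, theta = arcsin(0.849278)/2 = 29.07°

29.07 degrees


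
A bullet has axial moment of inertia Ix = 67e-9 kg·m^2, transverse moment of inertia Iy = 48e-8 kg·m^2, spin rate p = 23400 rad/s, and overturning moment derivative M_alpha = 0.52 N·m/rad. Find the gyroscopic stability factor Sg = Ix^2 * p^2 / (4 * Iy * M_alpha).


Sg = Ix^2 * p^2 / (4 * Iy * M_alpha) = (67e-9)^2 * 23400^2 / (4 * 48e-8 * 0.52) = 2.462

2.462


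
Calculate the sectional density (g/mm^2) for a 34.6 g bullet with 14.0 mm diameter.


SD = m/d^2 = 34.6/14.0^2 = 0.1765 g/mm^2

0.1765 g/mm^2


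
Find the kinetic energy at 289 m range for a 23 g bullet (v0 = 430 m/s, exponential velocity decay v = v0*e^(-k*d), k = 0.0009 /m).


v = v0*exp(-k*d) = 430*exp(-0.0009*289) = 331.519 m/s
E = 0.5*m*v^2 = 0.5*0.023*331.519^2 = 1264 J

1264 J


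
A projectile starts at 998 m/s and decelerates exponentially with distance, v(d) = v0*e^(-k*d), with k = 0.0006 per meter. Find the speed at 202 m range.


v = v0*exp(-k*d) = 998*exp(-0.0006*202) = 884.1 m/s

884.1 m/s


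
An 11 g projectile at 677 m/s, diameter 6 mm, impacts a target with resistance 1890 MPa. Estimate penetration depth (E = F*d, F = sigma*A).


A = pi*(d/2)^2 = pi*(6/2)^2 = 28.2743 mm^2
E = 0.5*m*v^2 = 0.5*0.011*677^2 = 2520.81 J
depth = E/(sigma*A) = 2520.81 J / (1890 MPa * 28.2743 mm^2) = 2520.81/(1890 * 28.2743) m = 0.0471722 m ≈ 47.17 mm

47.17 mm


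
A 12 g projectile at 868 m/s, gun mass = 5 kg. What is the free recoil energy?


v_r = m_p*v_p/m_gun = 0.012*868/5 = 2.0832 m/s, E_r = 0.5*m_gun*v_r^2 = 0.5*5*2.0832^2 = 10.85 J

10.85 J


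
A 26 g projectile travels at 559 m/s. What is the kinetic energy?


E = 0.5*m*v^2 = 0.5*0.026*559^2 = 4062 J

4062 J


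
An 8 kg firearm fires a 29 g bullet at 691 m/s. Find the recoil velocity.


v_recoil = m_p * v_p / m_gun = 0.029 * 691 / 8 = 2.505 m/s

2.505 m/s


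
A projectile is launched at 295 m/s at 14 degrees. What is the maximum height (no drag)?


H = (v0*sin(theta))^2 / (2g) = (295*sin(14°))^2 / (2*9.81) = 259.6 m

259.6 m


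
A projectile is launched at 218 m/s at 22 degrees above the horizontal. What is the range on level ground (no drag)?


R = v0^2 * sin(2*theta) / g = 218^2 * sin(2*22°) / 9.81 = 3365 m

3365 m


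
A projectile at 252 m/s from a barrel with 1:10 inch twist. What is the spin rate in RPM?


twist_m = 10*0.0254 = 0.254 m
spin = v/twist = 252/0.254 = 992.126 rev/s
RPM = spin*60 = 992.126*60 ≈ 59528 RPM

59528 RPM


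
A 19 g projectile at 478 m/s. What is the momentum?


p = m*v = 0.019*478 = 9.082 kg·m/s

9.082 kg·m/s


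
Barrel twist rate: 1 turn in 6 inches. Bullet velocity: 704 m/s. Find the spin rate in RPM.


twist_m = 6*0.0254 = 0.1524 m
spin = v/twist = 704/0.1524 = 4619.423 rev/s
RPM = spin*60 = 4619.423*60 ≈ 277165 RPM

277165 RPM


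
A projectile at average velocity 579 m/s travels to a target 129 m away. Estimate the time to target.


t = d/v = 129/579 = 0.2228 s

0.2228 s


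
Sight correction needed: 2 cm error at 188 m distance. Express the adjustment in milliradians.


1 mrad subtends 1 cm per 10 m of range, so adj = error_cm / (dist_m / 10) = 2 / (188/10) = 0.1064 mrad

0.1064 mrad


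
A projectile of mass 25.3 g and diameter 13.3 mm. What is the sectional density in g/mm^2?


SD = m/d^2 = 25.3/13.3^2 = 0.143 g/mm^2

0.143 g/mm^2


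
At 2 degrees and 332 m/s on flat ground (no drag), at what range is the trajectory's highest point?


R = v0^2*sin(2*theta)/g = 332^2*sin(2*2°)/9.81 = 783.775 m
apex_dist = R/2 = 783.775/2 = 391.9 m

391.9 m


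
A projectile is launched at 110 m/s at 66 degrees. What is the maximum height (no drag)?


H = (v0*sin(theta))^2 / (2g) = (110*sin(66°))^2 / (2*9.81) = 514.7 m

514.7 m


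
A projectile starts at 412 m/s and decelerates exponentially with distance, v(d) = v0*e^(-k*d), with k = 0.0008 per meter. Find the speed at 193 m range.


v = v0*exp(-k*d) = 412*exp(-0.0008*193) = 353.1 m/s

353.1 m/s


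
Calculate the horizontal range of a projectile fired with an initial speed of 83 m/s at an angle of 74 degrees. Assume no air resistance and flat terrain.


R = v0^2 * sin(2*theta) / g = 83^2 * sin(2*74°) / 9.81 = 372.1 m

372.1 m


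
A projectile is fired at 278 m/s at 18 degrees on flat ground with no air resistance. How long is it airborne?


T = 2*v0*sin(theta)/g = 2*278*sin(18°)/9.81 = 17.51 s

17.51 s


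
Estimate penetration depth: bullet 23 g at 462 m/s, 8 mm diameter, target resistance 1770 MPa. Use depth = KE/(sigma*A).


A = pi*(d/2)^2 = pi*(8/2)^2 = 50.2655 mm^2
E = 0.5*m*v^2 = 0.5*0.023*462^2 = 2454.61 J
depth = E/(sigma*A) = 2454.61 J / (1770 MPa * 50.2655 mm^2) = 2454.61/(1770 * 50.2655) m = 0.0275892 m ≈ 27.59 mm

27.59 mm


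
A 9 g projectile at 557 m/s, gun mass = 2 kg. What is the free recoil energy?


v_r = m_p*v_p/m_gun = 0.009*557/2 = 2.5065 m/s, E_r = 0.5*m_gun*v_r^2 = 0.5*2*2.5065^2 = 6.283 J

6.283 J


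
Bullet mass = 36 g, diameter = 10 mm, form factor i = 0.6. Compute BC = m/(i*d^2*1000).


BC = m/(i*d^2*1000) = 36/(0.6 * 10^2 * 1000) = 0.0006

0.0006


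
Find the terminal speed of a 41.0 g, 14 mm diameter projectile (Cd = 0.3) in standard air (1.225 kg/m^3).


A = pi*(d/2)^2 = pi*(14/2000)^2 = 1.53938e-04 m^2
vt = sqrt(2mg/(Cd*rho*A)) = sqrt(2*0.041*9.81/(0.3 * 1.225 * 1.53938e-04)) = 119.2 m/s

119.2 m/s


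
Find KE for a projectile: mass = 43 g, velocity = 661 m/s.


E = 0.5*m*v^2 = 0.5*0.043*661^2 = 9394 J

9394 J


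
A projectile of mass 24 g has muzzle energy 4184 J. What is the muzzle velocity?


v = sqrt(2*E/m) = sqrt(2*4184/0.024) = 590.5 m/s

590.5 m/s


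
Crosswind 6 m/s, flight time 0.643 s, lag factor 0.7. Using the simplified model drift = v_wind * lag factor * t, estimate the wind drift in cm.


drift = v_wind * lag * t = 6 * 0.7 * 0.643 = 2.7006 m ≈ 270.1 cm

270.1 cm


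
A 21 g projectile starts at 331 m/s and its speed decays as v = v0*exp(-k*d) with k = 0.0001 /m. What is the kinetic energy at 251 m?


v = v0*exp(-k*d) = 331*exp(-0.0001*251) = 322.795 m/s
E = 0.5*m*v^2 = 0.5*0.021*322.795^2 = 1094 J

1094 J


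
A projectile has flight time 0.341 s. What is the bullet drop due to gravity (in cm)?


drop = 0.5*g*t^2 = 0.5*9.81*0.341^2 = 0.570358 m ≈ 57.04 cm

57.04 cm


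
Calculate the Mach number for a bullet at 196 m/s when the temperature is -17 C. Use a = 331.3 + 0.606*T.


a = 331.3 + 0.606*(-17) = 320.998 m/s
M = v/a = 196/320.998 = 0.6106

0.6106


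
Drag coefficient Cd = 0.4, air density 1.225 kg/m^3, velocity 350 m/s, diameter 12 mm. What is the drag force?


A = pi*(d/2)^2 = pi*(12/2000)^2 = 1.13097e-04 m^2
Fd = 0.5*Cd*rho*A*v^2 = 0.5*0.4*1.225*1.13097e-04*350^2 = 3.394 N

3.394 N


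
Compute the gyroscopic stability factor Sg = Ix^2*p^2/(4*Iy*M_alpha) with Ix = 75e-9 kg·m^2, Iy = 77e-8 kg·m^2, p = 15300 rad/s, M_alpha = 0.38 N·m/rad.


Sg = Ix^2 * p^2 / (4 * Iy * M_alpha) = (75e-9)^2 * 15300^2 / (4 * 77e-8 * 0.38) = 1.125

1.125


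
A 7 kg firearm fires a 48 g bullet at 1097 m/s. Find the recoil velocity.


v_recoil = m_p * v_p / m_gun = 0.048 * 1097 / 7 = 7.522 m/s

7.522 m/s


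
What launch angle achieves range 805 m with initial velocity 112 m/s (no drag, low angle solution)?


sin(2*theta) = R*g/v0^2 = 805*9.81/112^2 = 0.629548, theta = arcsin(0.629548)/2 = 19.51°

19.51 degrees


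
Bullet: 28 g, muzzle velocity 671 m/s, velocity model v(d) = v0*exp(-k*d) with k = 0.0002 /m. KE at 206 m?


v = v0*exp(-k*d) = 671*exp(-0.0002*206) = 643.917 m/s
E = 0.5*m*v^2 = 0.5*0.028*643.917^2 = 5805 J

5805 J


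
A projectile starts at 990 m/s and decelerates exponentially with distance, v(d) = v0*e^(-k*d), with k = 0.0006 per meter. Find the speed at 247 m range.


v = v0*exp(-k*d) = 990*exp(-0.0006*247) = 853.6 m/s

853.6 m/s


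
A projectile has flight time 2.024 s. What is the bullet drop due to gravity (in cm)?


drop = 0.5*g*t^2 = 0.5*9.81*2.024^2 = 20.0937 m ≈ 2009 cm

2009 cm


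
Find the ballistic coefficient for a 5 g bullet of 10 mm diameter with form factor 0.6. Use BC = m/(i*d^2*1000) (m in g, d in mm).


BC = m/(i*d^2*1000) = 5/(0.6 * 10^2 * 1000) = 8.333e-05

8.333e-05


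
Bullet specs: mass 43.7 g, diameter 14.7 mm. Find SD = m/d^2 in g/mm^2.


SD = m/d^2 = 43.7/14.7^2 = 0.2022 g/mm^2

0.2022 g/mm^2


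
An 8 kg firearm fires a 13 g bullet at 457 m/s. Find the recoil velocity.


v_recoil = m_p * v_p / m_gun = 0.013 * 457 / 8 = 0.7426 m/s

0.7426 m/s


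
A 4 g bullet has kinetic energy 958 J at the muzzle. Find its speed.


v = sqrt(2*E/m) = sqrt(2*958/0.004) = 692.1 m/s

692.1 m/s


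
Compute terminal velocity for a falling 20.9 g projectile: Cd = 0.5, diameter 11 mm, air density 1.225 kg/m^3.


A = pi*(d/2)^2 = pi*(11/2000)^2 = 9.50332e-05 m^2
vt = sqrt(2mg/(Cd*rho*A)) = sqrt(2*0.0209*9.81/(0.5 * 1.225 * 9.50332e-05)) = 83.93 m/s

83.93 m/s


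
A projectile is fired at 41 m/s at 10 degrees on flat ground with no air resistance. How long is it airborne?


T = 2*v0*sin(theta)/g = 2*41*sin(10°)/9.81 = 1.451 s

1.451 s


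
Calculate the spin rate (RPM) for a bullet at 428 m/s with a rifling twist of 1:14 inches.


twist_m = 14*0.0254 = 0.3556 m
spin = v/twist = 428/0.3556 = 1203.6 rev/s
RPM = spin*60 = 1203.6*60 ≈ 72216 RPM

72216 RPM


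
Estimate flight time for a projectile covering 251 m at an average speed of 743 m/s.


t = d/v = 251/743 = 0.3378 s

0.3378 s


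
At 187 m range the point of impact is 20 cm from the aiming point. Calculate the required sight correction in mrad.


1 mrad subtends 1 cm per 10 m of range, so adj = error_cm / (dist_m / 10) = 20 / (187/10) = 1.07 mrad

1.07 mrad


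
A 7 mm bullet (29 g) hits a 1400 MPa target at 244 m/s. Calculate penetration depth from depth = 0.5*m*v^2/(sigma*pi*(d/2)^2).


A = pi*(d/2)^2 = pi*(7/2)^2 = 38.4845 mm^2
E = 0.5*m*v^2 = 0.5*0.029*244^2 = 863.272 J
depth = E/(sigma*A) = 863.272 J / (1400 MPa * 38.4845 mm^2) = 863.272/(1400 * 38.4845) m = 0.0160226 m ≈ 16.02 mm

16.02 mm


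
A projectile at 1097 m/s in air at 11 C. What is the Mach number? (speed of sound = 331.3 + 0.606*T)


a = 331.3 + 0.606*(11) = 337.966 m/s
M = v/a = 1097/337.966 = 3.246

3.246


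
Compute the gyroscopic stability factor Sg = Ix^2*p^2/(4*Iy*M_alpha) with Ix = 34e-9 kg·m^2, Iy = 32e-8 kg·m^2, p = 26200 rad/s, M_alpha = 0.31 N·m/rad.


Sg = Ix^2 * p^2 / (4 * Iy * M_alpha) = (34e-9)^2 * 26200^2 / (4 * 32e-8 * 0.31) = 2

2


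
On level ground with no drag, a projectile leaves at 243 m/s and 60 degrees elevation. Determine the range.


R = v0^2 * sin(2*theta) / g = 243^2 * sin(2*60°) / 9.81 = 5213 m

5213 m


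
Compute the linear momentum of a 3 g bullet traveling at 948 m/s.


p = m*v = 0.003*948 = 2.844 kg·m/s

2.844 kg·m/s


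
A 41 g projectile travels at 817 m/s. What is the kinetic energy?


E = 0.5*m*v^2 = 0.5*0.041*817^2 = 13684 J

13684 J


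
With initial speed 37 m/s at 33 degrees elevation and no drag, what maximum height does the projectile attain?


H = (v0*sin(theta))^2 / (2g) = (37*sin(33°))^2 / (2*9.81) = 20.7 m

20.7 m


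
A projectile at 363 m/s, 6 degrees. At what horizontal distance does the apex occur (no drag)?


R = v0^2*sin(2*theta)/g = 363^2*sin(2*6°)/9.81 = 2792.69 m
apex_dist = R/2 = 2792.69/2 = 1396 m

1396 m


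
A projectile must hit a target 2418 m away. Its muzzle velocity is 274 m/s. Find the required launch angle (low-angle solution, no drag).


sin(2*theta) = R*g/v0^2 = 2418*9.81/274^2 = 0.315954, theta = arcsin(0.315954)/2 = 9.209°

9.209 degrees


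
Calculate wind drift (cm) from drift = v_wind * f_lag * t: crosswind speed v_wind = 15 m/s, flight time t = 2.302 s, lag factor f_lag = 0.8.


drift = v_wind * lag * t = 15 * 0.8 * 2.302 = 27.624 m ≈ 2762 cm

2762 cm


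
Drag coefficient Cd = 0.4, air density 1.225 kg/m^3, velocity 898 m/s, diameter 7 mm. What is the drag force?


A = pi*(d/2)^2 = pi*(7/2000)^2 = 3.84845e-05 m^2
Fd = 0.5*Cd*rho*A*v^2 = 0.5*0.4*1.225*3.84845e-05*898^2 = 7.603 N

7.603 N


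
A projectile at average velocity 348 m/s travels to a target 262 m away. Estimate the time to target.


t = d/v = 262/348 = 0.7529 s

0.7529 s


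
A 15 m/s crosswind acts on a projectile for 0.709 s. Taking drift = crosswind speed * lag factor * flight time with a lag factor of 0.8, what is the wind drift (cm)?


drift = v_wind * lag * t = 15 * 0.8 * 0.709 = 8.508 m ≈ 850.8 cm

850.8 cm


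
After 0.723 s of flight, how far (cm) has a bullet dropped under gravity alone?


drop = 0.5*g*t^2 = 0.5*9.81*0.723^2 = 2.56399 m ≈ 256.4 cm

256.4 cm


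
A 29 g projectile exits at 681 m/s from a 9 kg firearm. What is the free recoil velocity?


v_recoil = m_p * v_p / m_gun = 0.029 * 681 / 9 = 2.194 m/s

2.194 m/s


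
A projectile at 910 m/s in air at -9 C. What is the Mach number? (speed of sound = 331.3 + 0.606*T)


a = 331.3 + 0.606*(-9) = 325.846 m/s
M = v/a = 910/325.846 = 2.793

2.793


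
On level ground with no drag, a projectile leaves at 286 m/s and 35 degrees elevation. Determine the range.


R = v0^2 * sin(2*theta) / g = 286^2 * sin(2*35°) / 9.81 = 7835 m

7835 m


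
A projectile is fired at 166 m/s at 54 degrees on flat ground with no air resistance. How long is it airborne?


T = 2*v0*sin(theta)/g = 2*166*sin(54°)/9.81 = 27.38 s

27.38 s


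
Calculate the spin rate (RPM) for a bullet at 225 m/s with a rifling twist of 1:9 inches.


twist_m = 9*0.0254 = 0.2286 m
spin = v/twist = 225/0.2286 = 984.252 rev/s
RPM = spin*60 = 984.252*60 ≈ 59055 RPM

59055 RPM


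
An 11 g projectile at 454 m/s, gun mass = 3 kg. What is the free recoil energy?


v_r = m_p*v_p/m_gun = 0.011*454/3 = 1.66467 m/s, E_r = 0.5*m_gun*v_r^2 = 0.5*3*1.66467^2 = 4.157 J

4.157 J


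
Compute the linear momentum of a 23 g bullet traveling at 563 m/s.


p = m*v = 0.023*563 = 12.95 kg·m/s

12.95 kg·m/s


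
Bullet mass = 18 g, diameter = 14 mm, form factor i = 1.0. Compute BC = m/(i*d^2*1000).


BC = m/(i*d^2*1000) = 18/(1.0 * 14^2 * 1000) = 9.184e-05

9.184e-05


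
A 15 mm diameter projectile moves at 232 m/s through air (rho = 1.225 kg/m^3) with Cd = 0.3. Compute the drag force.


A = pi*(d/2)^2 = pi*(15/2000)^2 = 1.76715e-04 m^2
Fd = 0.5*Cd*rho*A*v^2 = 0.5*0.3*1.225*1.76715e-04*232^2 = 1.748 N

1.748 N


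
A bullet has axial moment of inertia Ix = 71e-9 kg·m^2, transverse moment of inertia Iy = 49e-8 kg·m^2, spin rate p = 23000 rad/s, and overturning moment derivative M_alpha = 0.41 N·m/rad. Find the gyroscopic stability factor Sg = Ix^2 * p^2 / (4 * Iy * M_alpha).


Sg = Ix^2 * p^2 / (4 * Iy * M_alpha) = (71e-9)^2 * 23000^2 / (4 * 49e-8 * 0.41) = 3.318

3.318
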